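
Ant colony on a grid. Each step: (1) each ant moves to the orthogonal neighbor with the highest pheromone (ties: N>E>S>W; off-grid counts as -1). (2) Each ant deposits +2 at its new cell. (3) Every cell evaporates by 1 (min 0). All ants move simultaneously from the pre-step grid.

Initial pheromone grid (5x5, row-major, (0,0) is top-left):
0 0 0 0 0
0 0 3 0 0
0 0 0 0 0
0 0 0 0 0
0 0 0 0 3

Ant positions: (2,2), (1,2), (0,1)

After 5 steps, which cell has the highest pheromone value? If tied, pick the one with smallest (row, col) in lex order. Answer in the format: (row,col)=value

Answer: (1,2)=12

Derivation:
Step 1: ant0:(2,2)->N->(1,2) | ant1:(1,2)->N->(0,2) | ant2:(0,1)->E->(0,2)
  grid max=4 at (1,2)
Step 2: ant0:(1,2)->N->(0,2) | ant1:(0,2)->S->(1,2) | ant2:(0,2)->S->(1,2)
  grid max=7 at (1,2)
Step 3: ant0:(0,2)->S->(1,2) | ant1:(1,2)->N->(0,2) | ant2:(1,2)->N->(0,2)
  grid max=8 at (1,2)
Step 4: ant0:(1,2)->N->(0,2) | ant1:(0,2)->S->(1,2) | ant2:(0,2)->S->(1,2)
  grid max=11 at (1,2)
Step 5: ant0:(0,2)->S->(1,2) | ant1:(1,2)->N->(0,2) | ant2:(1,2)->N->(0,2)
  grid max=12 at (1,2)
Final grid:
  0 0 11 0 0
  0 0 12 0 0
  0 0 0 0 0
  0 0 0 0 0
  0 0 0 0 0
Max pheromone 12 at (1,2)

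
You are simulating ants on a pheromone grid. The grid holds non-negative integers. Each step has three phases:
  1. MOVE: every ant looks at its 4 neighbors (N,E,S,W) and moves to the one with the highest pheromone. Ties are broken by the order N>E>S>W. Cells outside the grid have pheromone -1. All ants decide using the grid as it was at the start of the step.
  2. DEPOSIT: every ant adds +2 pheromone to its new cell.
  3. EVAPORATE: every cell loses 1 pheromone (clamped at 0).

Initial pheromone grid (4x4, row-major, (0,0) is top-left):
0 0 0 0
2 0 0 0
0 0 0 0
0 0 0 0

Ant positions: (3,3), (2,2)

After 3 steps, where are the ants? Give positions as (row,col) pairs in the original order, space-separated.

Step 1: ant0:(3,3)->N->(2,3) | ant1:(2,2)->N->(1,2)
  grid max=1 at (1,0)
Step 2: ant0:(2,3)->N->(1,3) | ant1:(1,2)->N->(0,2)
  grid max=1 at (0,2)
Step 3: ant0:(1,3)->N->(0,3) | ant1:(0,2)->E->(0,3)
  grid max=3 at (0,3)

(0,3) (0,3)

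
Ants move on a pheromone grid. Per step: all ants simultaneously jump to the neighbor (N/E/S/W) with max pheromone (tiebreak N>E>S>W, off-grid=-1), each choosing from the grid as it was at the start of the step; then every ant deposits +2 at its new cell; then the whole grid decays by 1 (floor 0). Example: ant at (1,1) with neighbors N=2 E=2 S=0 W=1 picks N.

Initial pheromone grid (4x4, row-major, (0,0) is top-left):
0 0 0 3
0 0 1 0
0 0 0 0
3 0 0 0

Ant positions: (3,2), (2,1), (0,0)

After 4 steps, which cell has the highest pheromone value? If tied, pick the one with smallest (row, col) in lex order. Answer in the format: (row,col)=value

Answer: (0,1)=6

Derivation:
Step 1: ant0:(3,2)->N->(2,2) | ant1:(2,1)->N->(1,1) | ant2:(0,0)->E->(0,1)
  grid max=2 at (0,3)
Step 2: ant0:(2,2)->N->(1,2) | ant1:(1,1)->N->(0,1) | ant2:(0,1)->S->(1,1)
  grid max=2 at (0,1)
Step 3: ant0:(1,2)->W->(1,1) | ant1:(0,1)->S->(1,1) | ant2:(1,1)->N->(0,1)
  grid max=5 at (1,1)
Step 4: ant0:(1,1)->N->(0,1) | ant1:(1,1)->N->(0,1) | ant2:(0,1)->S->(1,1)
  grid max=6 at (0,1)
Final grid:
  0 6 0 0
  0 6 0 0
  0 0 0 0
  0 0 0 0
Max pheromone 6 at (0,1)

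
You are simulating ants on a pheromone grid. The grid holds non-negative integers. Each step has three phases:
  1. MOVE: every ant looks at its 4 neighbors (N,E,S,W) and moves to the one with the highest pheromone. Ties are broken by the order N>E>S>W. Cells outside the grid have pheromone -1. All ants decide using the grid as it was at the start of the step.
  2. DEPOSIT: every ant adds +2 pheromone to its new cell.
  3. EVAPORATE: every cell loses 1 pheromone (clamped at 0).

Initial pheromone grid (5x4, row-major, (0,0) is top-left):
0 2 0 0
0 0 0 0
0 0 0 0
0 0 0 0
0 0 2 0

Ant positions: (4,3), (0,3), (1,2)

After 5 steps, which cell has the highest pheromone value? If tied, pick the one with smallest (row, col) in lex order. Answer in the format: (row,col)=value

Step 1: ant0:(4,3)->W->(4,2) | ant1:(0,3)->S->(1,3) | ant2:(1,2)->N->(0,2)
  grid max=3 at (4,2)
Step 2: ant0:(4,2)->N->(3,2) | ant1:(1,3)->N->(0,3) | ant2:(0,2)->W->(0,1)
  grid max=2 at (0,1)
Step 3: ant0:(3,2)->S->(4,2) | ant1:(0,3)->S->(1,3) | ant2:(0,1)->E->(0,2)
  grid max=3 at (4,2)
Step 4: ant0:(4,2)->N->(3,2) | ant1:(1,3)->N->(0,3) | ant2:(0,2)->W->(0,1)
  grid max=2 at (0,1)
Step 5: ant0:(3,2)->S->(4,2) | ant1:(0,3)->S->(1,3) | ant2:(0,1)->E->(0,2)
  grid max=3 at (4,2)
Final grid:
  0 1 1 0
  0 0 0 1
  0 0 0 0
  0 0 0 0
  0 0 3 0
Max pheromone 3 at (4,2)

Answer: (4,2)=3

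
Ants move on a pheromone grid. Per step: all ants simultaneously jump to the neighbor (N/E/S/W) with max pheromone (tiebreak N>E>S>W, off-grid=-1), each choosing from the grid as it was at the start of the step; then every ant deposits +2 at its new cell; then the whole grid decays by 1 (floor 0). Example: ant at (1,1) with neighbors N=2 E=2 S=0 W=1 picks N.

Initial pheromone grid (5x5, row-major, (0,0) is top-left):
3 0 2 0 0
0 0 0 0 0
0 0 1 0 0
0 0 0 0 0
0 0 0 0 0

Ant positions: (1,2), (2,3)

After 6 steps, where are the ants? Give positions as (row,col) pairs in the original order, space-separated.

Step 1: ant0:(1,2)->N->(0,2) | ant1:(2,3)->W->(2,2)
  grid max=3 at (0,2)
Step 2: ant0:(0,2)->E->(0,3) | ant1:(2,2)->N->(1,2)
  grid max=2 at (0,2)
Step 3: ant0:(0,3)->W->(0,2) | ant1:(1,2)->N->(0,2)
  grid max=5 at (0,2)
Step 4: ant0:(0,2)->E->(0,3) | ant1:(0,2)->E->(0,3)
  grid max=4 at (0,2)
Step 5: ant0:(0,3)->W->(0,2) | ant1:(0,3)->W->(0,2)
  grid max=7 at (0,2)
Step 6: ant0:(0,2)->E->(0,3) | ant1:(0,2)->E->(0,3)
  grid max=6 at (0,2)

(0,3) (0,3)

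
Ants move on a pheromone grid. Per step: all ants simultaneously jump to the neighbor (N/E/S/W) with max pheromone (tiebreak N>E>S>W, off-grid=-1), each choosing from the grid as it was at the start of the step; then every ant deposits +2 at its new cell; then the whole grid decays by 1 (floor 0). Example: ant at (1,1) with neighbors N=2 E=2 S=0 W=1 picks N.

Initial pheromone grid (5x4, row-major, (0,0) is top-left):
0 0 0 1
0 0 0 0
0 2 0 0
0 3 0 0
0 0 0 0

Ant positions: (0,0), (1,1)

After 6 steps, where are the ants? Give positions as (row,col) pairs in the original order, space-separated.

Step 1: ant0:(0,0)->E->(0,1) | ant1:(1,1)->S->(2,1)
  grid max=3 at (2,1)
Step 2: ant0:(0,1)->E->(0,2) | ant1:(2,1)->S->(3,1)
  grid max=3 at (3,1)
Step 3: ant0:(0,2)->E->(0,3) | ant1:(3,1)->N->(2,1)
  grid max=3 at (2,1)
Step 4: ant0:(0,3)->S->(1,3) | ant1:(2,1)->S->(3,1)
  grid max=3 at (3,1)
Step 5: ant0:(1,3)->N->(0,3) | ant1:(3,1)->N->(2,1)
  grid max=3 at (2,1)
Step 6: ant0:(0,3)->S->(1,3) | ant1:(2,1)->S->(3,1)
  grid max=3 at (3,1)

(1,3) (3,1)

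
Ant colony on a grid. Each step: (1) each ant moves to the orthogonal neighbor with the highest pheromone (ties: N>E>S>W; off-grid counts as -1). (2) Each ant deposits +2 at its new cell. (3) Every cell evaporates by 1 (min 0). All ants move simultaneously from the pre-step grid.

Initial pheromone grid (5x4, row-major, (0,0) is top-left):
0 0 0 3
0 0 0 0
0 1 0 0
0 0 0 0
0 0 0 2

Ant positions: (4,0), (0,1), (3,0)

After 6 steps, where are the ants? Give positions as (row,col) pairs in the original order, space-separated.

Step 1: ant0:(4,0)->N->(3,0) | ant1:(0,1)->E->(0,2) | ant2:(3,0)->N->(2,0)
  grid max=2 at (0,3)
Step 2: ant0:(3,0)->N->(2,0) | ant1:(0,2)->E->(0,3) | ant2:(2,0)->S->(3,0)
  grid max=3 at (0,3)
Step 3: ant0:(2,0)->S->(3,0) | ant1:(0,3)->S->(1,3) | ant2:(3,0)->N->(2,0)
  grid max=3 at (2,0)
Step 4: ant0:(3,0)->N->(2,0) | ant1:(1,3)->N->(0,3) | ant2:(2,0)->S->(3,0)
  grid max=4 at (2,0)
Step 5: ant0:(2,0)->S->(3,0) | ant1:(0,3)->S->(1,3) | ant2:(3,0)->N->(2,0)
  grid max=5 at (2,0)
Step 6: ant0:(3,0)->N->(2,0) | ant1:(1,3)->N->(0,3) | ant2:(2,0)->S->(3,0)
  grid max=6 at (2,0)

(2,0) (0,3) (3,0)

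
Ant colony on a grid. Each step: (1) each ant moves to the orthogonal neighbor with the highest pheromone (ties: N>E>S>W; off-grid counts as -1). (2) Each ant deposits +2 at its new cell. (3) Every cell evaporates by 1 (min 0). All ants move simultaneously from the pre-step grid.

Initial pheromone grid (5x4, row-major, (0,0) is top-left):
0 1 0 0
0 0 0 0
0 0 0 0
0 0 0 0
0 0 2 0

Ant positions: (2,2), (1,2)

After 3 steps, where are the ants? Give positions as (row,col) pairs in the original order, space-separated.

Step 1: ant0:(2,2)->N->(1,2) | ant1:(1,2)->N->(0,2)
  grid max=1 at (0,2)
Step 2: ant0:(1,2)->N->(0,2) | ant1:(0,2)->S->(1,2)
  grid max=2 at (0,2)
Step 3: ant0:(0,2)->S->(1,2) | ant1:(1,2)->N->(0,2)
  grid max=3 at (0,2)

(1,2) (0,2)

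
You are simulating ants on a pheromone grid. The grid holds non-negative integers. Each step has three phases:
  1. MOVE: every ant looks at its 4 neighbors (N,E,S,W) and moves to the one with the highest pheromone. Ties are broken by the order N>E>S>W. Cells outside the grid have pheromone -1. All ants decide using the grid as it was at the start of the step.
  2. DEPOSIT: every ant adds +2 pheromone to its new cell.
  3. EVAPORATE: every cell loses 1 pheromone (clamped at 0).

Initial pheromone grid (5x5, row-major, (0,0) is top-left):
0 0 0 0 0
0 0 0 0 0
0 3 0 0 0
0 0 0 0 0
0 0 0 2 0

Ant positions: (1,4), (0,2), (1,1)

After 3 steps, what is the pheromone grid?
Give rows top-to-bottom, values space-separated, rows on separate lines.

After step 1: ants at (0,4),(0,3),(2,1)
  0 0 0 1 1
  0 0 0 0 0
  0 4 0 0 0
  0 0 0 0 0
  0 0 0 1 0
After step 2: ants at (0,3),(0,4),(1,1)
  0 0 0 2 2
  0 1 0 0 0
  0 3 0 0 0
  0 0 0 0 0
  0 0 0 0 0
After step 3: ants at (0,4),(0,3),(2,1)
  0 0 0 3 3
  0 0 0 0 0
  0 4 0 0 0
  0 0 0 0 0
  0 0 0 0 0

0 0 0 3 3
0 0 0 0 0
0 4 0 0 0
0 0 0 0 0
0 0 0 0 0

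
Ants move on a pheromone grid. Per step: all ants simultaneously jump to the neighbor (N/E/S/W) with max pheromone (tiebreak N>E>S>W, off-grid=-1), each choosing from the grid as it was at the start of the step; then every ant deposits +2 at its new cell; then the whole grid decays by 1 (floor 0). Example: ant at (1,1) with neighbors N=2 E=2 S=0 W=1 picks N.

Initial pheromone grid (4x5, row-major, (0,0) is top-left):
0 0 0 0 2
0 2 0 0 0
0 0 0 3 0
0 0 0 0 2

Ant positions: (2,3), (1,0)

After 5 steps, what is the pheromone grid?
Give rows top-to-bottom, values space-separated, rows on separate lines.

After step 1: ants at (1,3),(1,1)
  0 0 0 0 1
  0 3 0 1 0
  0 0 0 2 0
  0 0 0 0 1
After step 2: ants at (2,3),(0,1)
  0 1 0 0 0
  0 2 0 0 0
  0 0 0 3 0
  0 0 0 0 0
After step 3: ants at (1,3),(1,1)
  0 0 0 0 0
  0 3 0 1 0
  0 0 0 2 0
  0 0 0 0 0
After step 4: ants at (2,3),(0,1)
  0 1 0 0 0
  0 2 0 0 0
  0 0 0 3 0
  0 0 0 0 0
After step 5: ants at (1,3),(1,1)
  0 0 0 0 0
  0 3 0 1 0
  0 0 0 2 0
  0 0 0 0 0

0 0 0 0 0
0 3 0 1 0
0 0 0 2 0
0 0 0 0 0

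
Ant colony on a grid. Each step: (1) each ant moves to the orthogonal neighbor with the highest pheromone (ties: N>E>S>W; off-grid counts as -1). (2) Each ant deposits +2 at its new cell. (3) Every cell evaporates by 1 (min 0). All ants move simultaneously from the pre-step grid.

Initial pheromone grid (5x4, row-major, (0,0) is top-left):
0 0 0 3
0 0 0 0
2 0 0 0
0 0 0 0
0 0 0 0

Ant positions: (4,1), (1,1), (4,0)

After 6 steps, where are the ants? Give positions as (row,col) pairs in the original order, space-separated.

Step 1: ant0:(4,1)->N->(3,1) | ant1:(1,1)->N->(0,1) | ant2:(4,0)->N->(3,0)
  grid max=2 at (0,3)
Step 2: ant0:(3,1)->W->(3,0) | ant1:(0,1)->E->(0,2) | ant2:(3,0)->N->(2,0)
  grid max=2 at (2,0)
Step 3: ant0:(3,0)->N->(2,0) | ant1:(0,2)->E->(0,3) | ant2:(2,0)->S->(3,0)
  grid max=3 at (2,0)
Step 4: ant0:(2,0)->S->(3,0) | ant1:(0,3)->S->(1,3) | ant2:(3,0)->N->(2,0)
  grid max=4 at (2,0)
Step 5: ant0:(3,0)->N->(2,0) | ant1:(1,3)->N->(0,3) | ant2:(2,0)->S->(3,0)
  grid max=5 at (2,0)
Step 6: ant0:(2,0)->S->(3,0) | ant1:(0,3)->S->(1,3) | ant2:(3,0)->N->(2,0)
  grid max=6 at (2,0)

(3,0) (1,3) (2,0)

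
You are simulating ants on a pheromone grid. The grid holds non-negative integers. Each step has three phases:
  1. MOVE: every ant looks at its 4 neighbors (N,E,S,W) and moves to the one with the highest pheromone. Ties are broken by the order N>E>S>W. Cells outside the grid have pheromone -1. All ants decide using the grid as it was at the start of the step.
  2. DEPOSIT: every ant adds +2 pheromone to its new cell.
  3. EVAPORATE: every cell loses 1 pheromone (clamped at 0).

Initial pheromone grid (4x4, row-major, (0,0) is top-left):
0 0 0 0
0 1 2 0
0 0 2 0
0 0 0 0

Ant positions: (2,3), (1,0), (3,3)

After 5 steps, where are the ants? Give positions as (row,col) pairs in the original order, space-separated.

Step 1: ant0:(2,3)->W->(2,2) | ant1:(1,0)->E->(1,1) | ant2:(3,3)->N->(2,3)
  grid max=3 at (2,2)
Step 2: ant0:(2,2)->N->(1,2) | ant1:(1,1)->E->(1,2) | ant2:(2,3)->W->(2,2)
  grid max=4 at (1,2)
Step 3: ant0:(1,2)->S->(2,2) | ant1:(1,2)->S->(2,2) | ant2:(2,2)->N->(1,2)
  grid max=7 at (2,2)
Step 4: ant0:(2,2)->N->(1,2) | ant1:(2,2)->N->(1,2) | ant2:(1,2)->S->(2,2)
  grid max=8 at (1,2)
Step 5: ant0:(1,2)->S->(2,2) | ant1:(1,2)->S->(2,2) | ant2:(2,2)->N->(1,2)
  grid max=11 at (2,2)

(2,2) (2,2) (1,2)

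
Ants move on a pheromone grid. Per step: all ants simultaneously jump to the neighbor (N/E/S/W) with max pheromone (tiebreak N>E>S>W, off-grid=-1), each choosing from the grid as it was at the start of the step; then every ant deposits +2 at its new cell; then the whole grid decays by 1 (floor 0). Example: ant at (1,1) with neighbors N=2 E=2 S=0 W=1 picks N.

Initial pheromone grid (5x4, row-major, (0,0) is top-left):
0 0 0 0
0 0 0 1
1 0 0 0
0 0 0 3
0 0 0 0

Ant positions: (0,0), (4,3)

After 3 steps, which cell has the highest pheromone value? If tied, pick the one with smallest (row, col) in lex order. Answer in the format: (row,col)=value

Answer: (3,3)=4

Derivation:
Step 1: ant0:(0,0)->E->(0,1) | ant1:(4,3)->N->(3,3)
  grid max=4 at (3,3)
Step 2: ant0:(0,1)->E->(0,2) | ant1:(3,3)->N->(2,3)
  grid max=3 at (3,3)
Step 3: ant0:(0,2)->E->(0,3) | ant1:(2,3)->S->(3,3)
  grid max=4 at (3,3)
Final grid:
  0 0 0 1
  0 0 0 0
  0 0 0 0
  0 0 0 4
  0 0 0 0
Max pheromone 4 at (3,3)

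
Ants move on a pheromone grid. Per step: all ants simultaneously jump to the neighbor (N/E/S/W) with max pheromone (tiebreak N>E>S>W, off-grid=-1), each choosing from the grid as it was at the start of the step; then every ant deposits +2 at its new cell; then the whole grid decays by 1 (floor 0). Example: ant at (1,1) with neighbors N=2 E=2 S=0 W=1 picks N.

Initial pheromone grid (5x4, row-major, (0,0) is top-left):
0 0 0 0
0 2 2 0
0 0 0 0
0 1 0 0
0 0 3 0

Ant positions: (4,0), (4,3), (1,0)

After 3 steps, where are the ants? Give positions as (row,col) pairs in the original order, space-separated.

Step 1: ant0:(4,0)->N->(3,0) | ant1:(4,3)->W->(4,2) | ant2:(1,0)->E->(1,1)
  grid max=4 at (4,2)
Step 2: ant0:(3,0)->N->(2,0) | ant1:(4,2)->N->(3,2) | ant2:(1,1)->E->(1,2)
  grid max=3 at (4,2)
Step 3: ant0:(2,0)->N->(1,0) | ant1:(3,2)->S->(4,2) | ant2:(1,2)->W->(1,1)
  grid max=4 at (4,2)

(1,0) (4,2) (1,1)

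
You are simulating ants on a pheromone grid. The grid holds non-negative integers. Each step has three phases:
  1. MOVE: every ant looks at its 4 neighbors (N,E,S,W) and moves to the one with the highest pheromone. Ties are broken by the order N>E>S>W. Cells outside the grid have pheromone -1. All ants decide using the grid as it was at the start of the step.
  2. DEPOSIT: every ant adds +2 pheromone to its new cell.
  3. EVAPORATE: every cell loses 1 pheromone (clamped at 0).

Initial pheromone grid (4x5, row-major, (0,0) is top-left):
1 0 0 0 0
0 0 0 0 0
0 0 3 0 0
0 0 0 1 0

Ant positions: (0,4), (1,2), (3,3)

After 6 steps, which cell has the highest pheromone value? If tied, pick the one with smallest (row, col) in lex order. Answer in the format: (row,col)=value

Step 1: ant0:(0,4)->S->(1,4) | ant1:(1,2)->S->(2,2) | ant2:(3,3)->N->(2,3)
  grid max=4 at (2,2)
Step 2: ant0:(1,4)->N->(0,4) | ant1:(2,2)->E->(2,3) | ant2:(2,3)->W->(2,2)
  grid max=5 at (2,2)
Step 3: ant0:(0,4)->S->(1,4) | ant1:(2,3)->W->(2,2) | ant2:(2,2)->E->(2,3)
  grid max=6 at (2,2)
Step 4: ant0:(1,4)->N->(0,4) | ant1:(2,2)->E->(2,3) | ant2:(2,3)->W->(2,2)
  grid max=7 at (2,2)
Step 5: ant0:(0,4)->S->(1,4) | ant1:(2,3)->W->(2,2) | ant2:(2,2)->E->(2,3)
  grid max=8 at (2,2)
Step 6: ant0:(1,4)->N->(0,4) | ant1:(2,2)->E->(2,3) | ant2:(2,3)->W->(2,2)
  grid max=9 at (2,2)
Final grid:
  0 0 0 0 1
  0 0 0 0 0
  0 0 9 6 0
  0 0 0 0 0
Max pheromone 9 at (2,2)

Answer: (2,2)=9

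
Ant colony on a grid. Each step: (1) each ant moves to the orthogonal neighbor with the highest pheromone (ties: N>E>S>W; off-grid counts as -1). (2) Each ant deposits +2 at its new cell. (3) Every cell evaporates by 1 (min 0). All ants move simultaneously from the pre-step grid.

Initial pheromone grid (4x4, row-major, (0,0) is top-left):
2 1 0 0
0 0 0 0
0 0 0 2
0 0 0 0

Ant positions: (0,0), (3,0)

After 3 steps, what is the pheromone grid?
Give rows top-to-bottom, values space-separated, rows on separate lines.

After step 1: ants at (0,1),(2,0)
  1 2 0 0
  0 0 0 0
  1 0 0 1
  0 0 0 0
After step 2: ants at (0,0),(1,0)
  2 1 0 0
  1 0 0 0
  0 0 0 0
  0 0 0 0
After step 3: ants at (0,1),(0,0)
  3 2 0 0
  0 0 0 0
  0 0 0 0
  0 0 0 0

3 2 0 0
0 0 0 0
0 0 0 0
0 0 0 0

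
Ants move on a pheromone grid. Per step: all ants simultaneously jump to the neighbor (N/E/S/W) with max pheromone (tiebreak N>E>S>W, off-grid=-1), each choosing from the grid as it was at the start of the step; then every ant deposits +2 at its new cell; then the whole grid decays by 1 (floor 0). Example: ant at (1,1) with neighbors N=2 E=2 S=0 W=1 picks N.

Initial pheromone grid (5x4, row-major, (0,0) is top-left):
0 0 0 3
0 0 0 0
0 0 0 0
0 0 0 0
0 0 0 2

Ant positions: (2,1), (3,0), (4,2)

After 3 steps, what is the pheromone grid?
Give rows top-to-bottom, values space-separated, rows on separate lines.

After step 1: ants at (1,1),(2,0),(4,3)
  0 0 0 2
  0 1 0 0
  1 0 0 0
  0 0 0 0
  0 0 0 3
After step 2: ants at (0,1),(1,0),(3,3)
  0 1 0 1
  1 0 0 0
  0 0 0 0
  0 0 0 1
  0 0 0 2
After step 3: ants at (0,2),(0,0),(4,3)
  1 0 1 0
  0 0 0 0
  0 0 0 0
  0 0 0 0
  0 0 0 3

1 0 1 0
0 0 0 0
0 0 0 0
0 0 0 0
0 0 0 3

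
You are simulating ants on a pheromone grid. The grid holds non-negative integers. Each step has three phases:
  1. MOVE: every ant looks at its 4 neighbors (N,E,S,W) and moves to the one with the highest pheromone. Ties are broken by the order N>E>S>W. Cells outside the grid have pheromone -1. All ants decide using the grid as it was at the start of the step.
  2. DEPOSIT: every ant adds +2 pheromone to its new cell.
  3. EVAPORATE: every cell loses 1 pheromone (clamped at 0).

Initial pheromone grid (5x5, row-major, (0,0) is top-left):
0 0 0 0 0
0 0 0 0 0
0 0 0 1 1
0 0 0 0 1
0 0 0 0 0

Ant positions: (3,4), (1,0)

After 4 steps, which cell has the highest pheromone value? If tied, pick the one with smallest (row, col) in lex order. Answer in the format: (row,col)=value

Answer: (0,3)=1

Derivation:
Step 1: ant0:(3,4)->N->(2,4) | ant1:(1,0)->N->(0,0)
  grid max=2 at (2,4)
Step 2: ant0:(2,4)->N->(1,4) | ant1:(0,0)->E->(0,1)
  grid max=1 at (0,1)
Step 3: ant0:(1,4)->S->(2,4) | ant1:(0,1)->E->(0,2)
  grid max=2 at (2,4)
Step 4: ant0:(2,4)->N->(1,4) | ant1:(0,2)->E->(0,3)
  grid max=1 at (0,3)
Final grid:
  0 0 0 1 0
  0 0 0 0 1
  0 0 0 0 1
  0 0 0 0 0
  0 0 0 0 0
Max pheromone 1 at (0,3)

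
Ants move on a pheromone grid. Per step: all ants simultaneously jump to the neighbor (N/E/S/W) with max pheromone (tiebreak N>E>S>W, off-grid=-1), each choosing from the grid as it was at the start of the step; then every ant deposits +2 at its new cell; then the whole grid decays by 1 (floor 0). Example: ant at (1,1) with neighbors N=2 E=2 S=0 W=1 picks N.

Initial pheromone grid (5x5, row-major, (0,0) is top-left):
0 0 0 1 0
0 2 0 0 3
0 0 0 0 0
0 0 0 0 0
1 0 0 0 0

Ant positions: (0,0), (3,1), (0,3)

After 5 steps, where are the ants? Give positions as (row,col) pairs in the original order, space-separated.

Step 1: ant0:(0,0)->E->(0,1) | ant1:(3,1)->N->(2,1) | ant2:(0,3)->E->(0,4)
  grid max=2 at (1,4)
Step 2: ant0:(0,1)->S->(1,1) | ant1:(2,1)->N->(1,1) | ant2:(0,4)->S->(1,4)
  grid max=4 at (1,1)
Step 3: ant0:(1,1)->N->(0,1) | ant1:(1,1)->N->(0,1) | ant2:(1,4)->N->(0,4)
  grid max=3 at (0,1)
Step 4: ant0:(0,1)->S->(1,1) | ant1:(0,1)->S->(1,1) | ant2:(0,4)->S->(1,4)
  grid max=6 at (1,1)
Step 5: ant0:(1,1)->N->(0,1) | ant1:(1,1)->N->(0,1) | ant2:(1,4)->N->(0,4)
  grid max=5 at (0,1)

(0,1) (0,1) (0,4)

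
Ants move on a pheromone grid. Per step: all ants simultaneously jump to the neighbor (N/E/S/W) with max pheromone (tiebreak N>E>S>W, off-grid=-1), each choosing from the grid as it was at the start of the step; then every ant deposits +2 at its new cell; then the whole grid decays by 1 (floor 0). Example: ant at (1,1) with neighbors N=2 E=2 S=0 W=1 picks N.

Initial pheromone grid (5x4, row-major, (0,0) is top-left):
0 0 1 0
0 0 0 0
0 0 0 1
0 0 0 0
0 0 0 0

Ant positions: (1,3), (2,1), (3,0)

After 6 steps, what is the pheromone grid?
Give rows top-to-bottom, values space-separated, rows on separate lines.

After step 1: ants at (2,3),(1,1),(2,0)
  0 0 0 0
  0 1 0 0
  1 0 0 2
  0 0 0 0
  0 0 0 0
After step 2: ants at (1,3),(0,1),(1,0)
  0 1 0 0
  1 0 0 1
  0 0 0 1
  0 0 0 0
  0 0 0 0
After step 3: ants at (2,3),(0,2),(0,0)
  1 0 1 0
  0 0 0 0
  0 0 0 2
  0 0 0 0
  0 0 0 0
After step 4: ants at (1,3),(0,3),(0,1)
  0 1 0 1
  0 0 0 1
  0 0 0 1
  0 0 0 0
  0 0 0 0
After step 5: ants at (0,3),(1,3),(0,2)
  0 0 1 2
  0 0 0 2
  0 0 0 0
  0 0 0 0
  0 0 0 0
After step 6: ants at (1,3),(0,3),(0,3)
  0 0 0 5
  0 0 0 3
  0 0 0 0
  0 0 0 0
  0 0 0 0

0 0 0 5
0 0 0 3
0 0 0 0
0 0 0 0
0 0 0 0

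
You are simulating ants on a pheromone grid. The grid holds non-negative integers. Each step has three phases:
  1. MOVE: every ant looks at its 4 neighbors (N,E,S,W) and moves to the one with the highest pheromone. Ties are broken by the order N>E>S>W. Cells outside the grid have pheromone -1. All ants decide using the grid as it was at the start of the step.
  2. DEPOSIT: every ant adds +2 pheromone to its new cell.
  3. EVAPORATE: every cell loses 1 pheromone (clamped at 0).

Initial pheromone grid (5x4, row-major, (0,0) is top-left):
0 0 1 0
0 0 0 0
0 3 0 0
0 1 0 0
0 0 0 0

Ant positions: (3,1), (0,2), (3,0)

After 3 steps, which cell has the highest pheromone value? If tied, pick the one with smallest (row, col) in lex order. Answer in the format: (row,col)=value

Step 1: ant0:(3,1)->N->(2,1) | ant1:(0,2)->E->(0,3) | ant2:(3,0)->E->(3,1)
  grid max=4 at (2,1)
Step 2: ant0:(2,1)->S->(3,1) | ant1:(0,3)->S->(1,3) | ant2:(3,1)->N->(2,1)
  grid max=5 at (2,1)
Step 3: ant0:(3,1)->N->(2,1) | ant1:(1,3)->N->(0,3) | ant2:(2,1)->S->(3,1)
  grid max=6 at (2,1)
Final grid:
  0 0 0 1
  0 0 0 0
  0 6 0 0
  0 4 0 0
  0 0 0 0
Max pheromone 6 at (2,1)

Answer: (2,1)=6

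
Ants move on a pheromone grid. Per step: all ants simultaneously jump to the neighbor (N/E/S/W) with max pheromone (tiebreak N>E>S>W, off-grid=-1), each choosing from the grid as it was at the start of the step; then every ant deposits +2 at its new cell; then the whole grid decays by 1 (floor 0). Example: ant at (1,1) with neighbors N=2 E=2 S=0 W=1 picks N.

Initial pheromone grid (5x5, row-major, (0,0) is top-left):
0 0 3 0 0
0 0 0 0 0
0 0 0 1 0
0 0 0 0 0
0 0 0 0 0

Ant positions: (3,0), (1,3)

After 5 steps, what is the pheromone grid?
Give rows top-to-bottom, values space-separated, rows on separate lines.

After step 1: ants at (2,0),(2,3)
  0 0 2 0 0
  0 0 0 0 0
  1 0 0 2 0
  0 0 0 0 0
  0 0 0 0 0
After step 2: ants at (1,0),(1,3)
  0 0 1 0 0
  1 0 0 1 0
  0 0 0 1 0
  0 0 0 0 0
  0 0 0 0 0
After step 3: ants at (0,0),(2,3)
  1 0 0 0 0
  0 0 0 0 0
  0 0 0 2 0
  0 0 0 0 0
  0 0 0 0 0
After step 4: ants at (0,1),(1,3)
  0 1 0 0 0
  0 0 0 1 0
  0 0 0 1 0
  0 0 0 0 0
  0 0 0 0 0
After step 5: ants at (0,2),(2,3)
  0 0 1 0 0
  0 0 0 0 0
  0 0 0 2 0
  0 0 0 0 0
  0 0 0 0 0

0 0 1 0 0
0 0 0 0 0
0 0 0 2 0
0 0 0 0 0
0 0 0 0 0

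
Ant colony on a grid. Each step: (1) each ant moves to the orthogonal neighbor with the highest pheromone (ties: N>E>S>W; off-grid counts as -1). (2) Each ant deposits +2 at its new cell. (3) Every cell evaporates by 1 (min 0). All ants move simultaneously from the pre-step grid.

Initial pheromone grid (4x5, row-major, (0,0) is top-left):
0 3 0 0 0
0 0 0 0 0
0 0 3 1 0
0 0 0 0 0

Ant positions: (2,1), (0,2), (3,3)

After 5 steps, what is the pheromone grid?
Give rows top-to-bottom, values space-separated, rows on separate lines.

After step 1: ants at (2,2),(0,1),(2,3)
  0 4 0 0 0
  0 0 0 0 0
  0 0 4 2 0
  0 0 0 0 0
After step 2: ants at (2,3),(0,2),(2,2)
  0 3 1 0 0
  0 0 0 0 0
  0 0 5 3 0
  0 0 0 0 0
After step 3: ants at (2,2),(0,1),(2,3)
  0 4 0 0 0
  0 0 0 0 0
  0 0 6 4 0
  0 0 0 0 0
After step 4: ants at (2,3),(0,2),(2,2)
  0 3 1 0 0
  0 0 0 0 0
  0 0 7 5 0
  0 0 0 0 0
After step 5: ants at (2,2),(0,1),(2,3)
  0 4 0 0 0
  0 0 0 0 0
  0 0 8 6 0
  0 0 0 0 0

0 4 0 0 0
0 0 0 0 0
0 0 8 6 0
0 0 0 0 0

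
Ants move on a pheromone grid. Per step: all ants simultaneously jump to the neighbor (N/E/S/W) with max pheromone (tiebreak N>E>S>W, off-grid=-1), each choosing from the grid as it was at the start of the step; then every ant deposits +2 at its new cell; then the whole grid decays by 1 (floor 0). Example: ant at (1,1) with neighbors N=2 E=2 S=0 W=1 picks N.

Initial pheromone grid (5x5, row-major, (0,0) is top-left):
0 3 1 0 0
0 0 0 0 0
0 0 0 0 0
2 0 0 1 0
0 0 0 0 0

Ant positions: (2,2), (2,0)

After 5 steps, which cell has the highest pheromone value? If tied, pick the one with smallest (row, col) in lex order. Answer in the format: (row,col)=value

Answer: (3,0)=3

Derivation:
Step 1: ant0:(2,2)->N->(1,2) | ant1:(2,0)->S->(3,0)
  grid max=3 at (3,0)
Step 2: ant0:(1,2)->N->(0,2) | ant1:(3,0)->N->(2,0)
  grid max=2 at (3,0)
Step 3: ant0:(0,2)->W->(0,1) | ant1:(2,0)->S->(3,0)
  grid max=3 at (3,0)
Step 4: ant0:(0,1)->E->(0,2) | ant1:(3,0)->N->(2,0)
  grid max=2 at (3,0)
Step 5: ant0:(0,2)->W->(0,1) | ant1:(2,0)->S->(3,0)
  grid max=3 at (3,0)
Final grid:
  0 2 0 0 0
  0 0 0 0 0
  0 0 0 0 0
  3 0 0 0 0
  0 0 0 0 0
Max pheromone 3 at (3,0)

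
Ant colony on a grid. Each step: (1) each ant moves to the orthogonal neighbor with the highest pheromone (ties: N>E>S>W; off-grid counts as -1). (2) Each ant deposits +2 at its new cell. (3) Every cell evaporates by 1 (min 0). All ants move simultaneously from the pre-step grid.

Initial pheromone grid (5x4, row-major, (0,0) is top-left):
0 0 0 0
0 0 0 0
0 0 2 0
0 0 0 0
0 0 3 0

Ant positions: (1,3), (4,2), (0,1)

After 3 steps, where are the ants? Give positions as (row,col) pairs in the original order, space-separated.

Step 1: ant0:(1,3)->N->(0,3) | ant1:(4,2)->N->(3,2) | ant2:(0,1)->E->(0,2)
  grid max=2 at (4,2)
Step 2: ant0:(0,3)->W->(0,2) | ant1:(3,2)->S->(4,2) | ant2:(0,2)->E->(0,3)
  grid max=3 at (4,2)
Step 3: ant0:(0,2)->E->(0,3) | ant1:(4,2)->N->(3,2) | ant2:(0,3)->W->(0,2)
  grid max=3 at (0,2)

(0,3) (3,2) (0,2)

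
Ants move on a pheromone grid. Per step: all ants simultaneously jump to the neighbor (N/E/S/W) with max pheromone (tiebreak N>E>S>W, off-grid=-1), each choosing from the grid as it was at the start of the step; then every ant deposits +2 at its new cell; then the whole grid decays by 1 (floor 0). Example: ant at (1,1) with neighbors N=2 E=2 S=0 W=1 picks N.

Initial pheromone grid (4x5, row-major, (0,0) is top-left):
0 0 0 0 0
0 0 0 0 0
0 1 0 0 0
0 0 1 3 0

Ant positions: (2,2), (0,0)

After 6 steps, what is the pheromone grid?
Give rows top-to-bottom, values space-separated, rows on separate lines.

After step 1: ants at (3,2),(0,1)
  0 1 0 0 0
  0 0 0 0 0
  0 0 0 0 0
  0 0 2 2 0
After step 2: ants at (3,3),(0,2)
  0 0 1 0 0
  0 0 0 0 0
  0 0 0 0 0
  0 0 1 3 0
After step 3: ants at (3,2),(0,3)
  0 0 0 1 0
  0 0 0 0 0
  0 0 0 0 0
  0 0 2 2 0
After step 4: ants at (3,3),(0,4)
  0 0 0 0 1
  0 0 0 0 0
  0 0 0 0 0
  0 0 1 3 0
After step 5: ants at (3,2),(1,4)
  0 0 0 0 0
  0 0 0 0 1
  0 0 0 0 0
  0 0 2 2 0
After step 6: ants at (3,3),(0,4)
  0 0 0 0 1
  0 0 0 0 0
  0 0 0 0 0
  0 0 1 3 0

0 0 0 0 1
0 0 0 0 0
0 0 0 0 0
0 0 1 3 0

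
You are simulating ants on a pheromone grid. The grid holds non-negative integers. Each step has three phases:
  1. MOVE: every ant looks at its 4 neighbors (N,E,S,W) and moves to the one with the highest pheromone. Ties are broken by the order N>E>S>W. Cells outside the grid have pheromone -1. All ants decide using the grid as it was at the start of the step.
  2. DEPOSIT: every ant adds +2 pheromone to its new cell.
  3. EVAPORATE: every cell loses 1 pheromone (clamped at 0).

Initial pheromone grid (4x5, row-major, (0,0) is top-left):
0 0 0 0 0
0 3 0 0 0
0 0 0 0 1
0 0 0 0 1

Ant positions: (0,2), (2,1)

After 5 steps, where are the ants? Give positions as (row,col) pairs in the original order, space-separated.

Step 1: ant0:(0,2)->E->(0,3) | ant1:(2,1)->N->(1,1)
  grid max=4 at (1,1)
Step 2: ant0:(0,3)->E->(0,4) | ant1:(1,1)->N->(0,1)
  grid max=3 at (1,1)
Step 3: ant0:(0,4)->S->(1,4) | ant1:(0,1)->S->(1,1)
  grid max=4 at (1,1)
Step 4: ant0:(1,4)->N->(0,4) | ant1:(1,1)->N->(0,1)
  grid max=3 at (1,1)
Step 5: ant0:(0,4)->S->(1,4) | ant1:(0,1)->S->(1,1)
  grid max=4 at (1,1)

(1,4) (1,1)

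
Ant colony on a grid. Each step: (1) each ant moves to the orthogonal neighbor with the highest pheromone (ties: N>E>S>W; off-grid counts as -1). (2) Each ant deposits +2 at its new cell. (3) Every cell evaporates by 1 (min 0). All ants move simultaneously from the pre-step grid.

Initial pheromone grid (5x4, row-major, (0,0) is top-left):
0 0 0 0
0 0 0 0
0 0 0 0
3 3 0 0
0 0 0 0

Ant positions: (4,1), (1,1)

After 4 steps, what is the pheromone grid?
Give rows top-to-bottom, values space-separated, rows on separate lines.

After step 1: ants at (3,1),(0,1)
  0 1 0 0
  0 0 0 0
  0 0 0 0
  2 4 0 0
  0 0 0 0
After step 2: ants at (3,0),(0,2)
  0 0 1 0
  0 0 0 0
  0 0 0 0
  3 3 0 0
  0 0 0 0
After step 3: ants at (3,1),(0,3)
  0 0 0 1
  0 0 0 0
  0 0 0 0
  2 4 0 0
  0 0 0 0
After step 4: ants at (3,0),(1,3)
  0 0 0 0
  0 0 0 1
  0 0 0 0
  3 3 0 0
  0 0 0 0

0 0 0 0
0 0 0 1
0 0 0 0
3 3 0 0
0 0 0 0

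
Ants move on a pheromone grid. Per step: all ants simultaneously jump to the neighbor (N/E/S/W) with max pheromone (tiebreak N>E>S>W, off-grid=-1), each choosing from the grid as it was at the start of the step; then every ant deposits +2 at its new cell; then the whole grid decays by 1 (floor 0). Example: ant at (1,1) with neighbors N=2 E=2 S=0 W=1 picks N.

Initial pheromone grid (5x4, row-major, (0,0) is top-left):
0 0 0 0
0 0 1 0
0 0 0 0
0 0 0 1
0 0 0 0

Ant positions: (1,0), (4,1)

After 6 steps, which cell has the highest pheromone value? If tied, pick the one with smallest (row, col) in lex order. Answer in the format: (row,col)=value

Answer: (0,3)=3

Derivation:
Step 1: ant0:(1,0)->N->(0,0) | ant1:(4,1)->N->(3,1)
  grid max=1 at (0,0)
Step 2: ant0:(0,0)->E->(0,1) | ant1:(3,1)->N->(2,1)
  grid max=1 at (0,1)
Step 3: ant0:(0,1)->E->(0,2) | ant1:(2,1)->N->(1,1)
  grid max=1 at (0,2)
Step 4: ant0:(0,2)->E->(0,3) | ant1:(1,1)->N->(0,1)
  grid max=1 at (0,1)
Step 5: ant0:(0,3)->S->(1,3) | ant1:(0,1)->E->(0,2)
  grid max=1 at (0,2)
Step 6: ant0:(1,3)->N->(0,3) | ant1:(0,2)->E->(0,3)
  grid max=3 at (0,3)
Final grid:
  0 0 0 3
  0 0 0 0
  0 0 0 0
  0 0 0 0
  0 0 0 0
Max pheromone 3 at (0,3)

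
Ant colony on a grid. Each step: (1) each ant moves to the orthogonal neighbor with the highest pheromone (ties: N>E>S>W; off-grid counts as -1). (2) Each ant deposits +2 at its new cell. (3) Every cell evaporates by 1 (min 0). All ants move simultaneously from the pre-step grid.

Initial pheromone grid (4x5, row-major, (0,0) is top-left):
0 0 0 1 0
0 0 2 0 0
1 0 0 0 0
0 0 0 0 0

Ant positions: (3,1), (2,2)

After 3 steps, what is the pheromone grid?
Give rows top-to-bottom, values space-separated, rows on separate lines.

After step 1: ants at (2,1),(1,2)
  0 0 0 0 0
  0 0 3 0 0
  0 1 0 0 0
  0 0 0 0 0
After step 2: ants at (1,1),(0,2)
  0 0 1 0 0
  0 1 2 0 0
  0 0 0 0 0
  0 0 0 0 0
After step 3: ants at (1,2),(1,2)
  0 0 0 0 0
  0 0 5 0 0
  0 0 0 0 0
  0 0 0 0 0

0 0 0 0 0
0 0 5 0 0
0 0 0 0 0
0 0 0 0 0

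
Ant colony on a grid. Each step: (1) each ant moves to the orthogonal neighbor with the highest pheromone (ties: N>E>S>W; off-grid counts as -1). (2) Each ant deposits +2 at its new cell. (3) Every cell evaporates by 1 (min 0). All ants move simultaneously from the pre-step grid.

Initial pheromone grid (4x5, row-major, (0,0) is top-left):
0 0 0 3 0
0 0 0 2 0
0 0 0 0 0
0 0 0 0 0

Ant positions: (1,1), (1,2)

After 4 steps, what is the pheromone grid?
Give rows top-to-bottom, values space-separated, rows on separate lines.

After step 1: ants at (0,1),(1,3)
  0 1 0 2 0
  0 0 0 3 0
  0 0 0 0 0
  0 0 0 0 0
After step 2: ants at (0,2),(0,3)
  0 0 1 3 0
  0 0 0 2 0
  0 0 0 0 0
  0 0 0 0 0
After step 3: ants at (0,3),(1,3)
  0 0 0 4 0
  0 0 0 3 0
  0 0 0 0 0
  0 0 0 0 0
After step 4: ants at (1,3),(0,3)
  0 0 0 5 0
  0 0 0 4 0
  0 0 0 0 0
  0 0 0 0 0

0 0 0 5 0
0 0 0 4 0
0 0 0 0 0
0 0 0 0 0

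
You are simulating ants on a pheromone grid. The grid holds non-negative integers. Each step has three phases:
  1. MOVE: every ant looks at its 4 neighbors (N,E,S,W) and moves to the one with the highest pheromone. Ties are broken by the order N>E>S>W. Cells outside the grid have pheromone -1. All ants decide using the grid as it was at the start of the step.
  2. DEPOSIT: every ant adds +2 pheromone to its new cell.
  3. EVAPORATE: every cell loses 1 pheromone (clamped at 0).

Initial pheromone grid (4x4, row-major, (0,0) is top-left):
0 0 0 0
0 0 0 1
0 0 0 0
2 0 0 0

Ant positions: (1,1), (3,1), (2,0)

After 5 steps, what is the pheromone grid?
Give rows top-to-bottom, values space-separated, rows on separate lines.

After step 1: ants at (0,1),(3,0),(3,0)
  0 1 0 0
  0 0 0 0
  0 0 0 0
  5 0 0 0
After step 2: ants at (0,2),(2,0),(2,0)
  0 0 1 0
  0 0 0 0
  3 0 0 0
  4 0 0 0
After step 3: ants at (0,3),(3,0),(3,0)
  0 0 0 1
  0 0 0 0
  2 0 0 0
  7 0 0 0
After step 4: ants at (1,3),(2,0),(2,0)
  0 0 0 0
  0 0 0 1
  5 0 0 0
  6 0 0 0
After step 5: ants at (0,3),(3,0),(3,0)
  0 0 0 1
  0 0 0 0
  4 0 0 0
  9 0 0 0

0 0 0 1
0 0 0 0
4 0 0 0
9 0 0 0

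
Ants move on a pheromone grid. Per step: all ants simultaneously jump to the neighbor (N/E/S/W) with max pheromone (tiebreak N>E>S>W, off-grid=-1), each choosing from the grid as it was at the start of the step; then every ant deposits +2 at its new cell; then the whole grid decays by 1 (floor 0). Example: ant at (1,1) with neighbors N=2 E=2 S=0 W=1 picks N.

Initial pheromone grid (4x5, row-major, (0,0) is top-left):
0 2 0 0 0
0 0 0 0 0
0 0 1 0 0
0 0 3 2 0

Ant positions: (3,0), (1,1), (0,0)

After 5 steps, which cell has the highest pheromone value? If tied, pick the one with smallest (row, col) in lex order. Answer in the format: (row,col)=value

Answer: (0,1)=11

Derivation:
Step 1: ant0:(3,0)->N->(2,0) | ant1:(1,1)->N->(0,1) | ant2:(0,0)->E->(0,1)
  grid max=5 at (0,1)
Step 2: ant0:(2,0)->N->(1,0) | ant1:(0,1)->E->(0,2) | ant2:(0,1)->E->(0,2)
  grid max=4 at (0,1)
Step 3: ant0:(1,0)->N->(0,0) | ant1:(0,2)->W->(0,1) | ant2:(0,2)->W->(0,1)
  grid max=7 at (0,1)
Step 4: ant0:(0,0)->E->(0,1) | ant1:(0,1)->E->(0,2) | ant2:(0,1)->E->(0,2)
  grid max=8 at (0,1)
Step 5: ant0:(0,1)->E->(0,2) | ant1:(0,2)->W->(0,1) | ant2:(0,2)->W->(0,1)
  grid max=11 at (0,1)
Final grid:
  0 11 6 0 0
  0 0 0 0 0
  0 0 0 0 0
  0 0 0 0 0
Max pheromone 11 at (0,1)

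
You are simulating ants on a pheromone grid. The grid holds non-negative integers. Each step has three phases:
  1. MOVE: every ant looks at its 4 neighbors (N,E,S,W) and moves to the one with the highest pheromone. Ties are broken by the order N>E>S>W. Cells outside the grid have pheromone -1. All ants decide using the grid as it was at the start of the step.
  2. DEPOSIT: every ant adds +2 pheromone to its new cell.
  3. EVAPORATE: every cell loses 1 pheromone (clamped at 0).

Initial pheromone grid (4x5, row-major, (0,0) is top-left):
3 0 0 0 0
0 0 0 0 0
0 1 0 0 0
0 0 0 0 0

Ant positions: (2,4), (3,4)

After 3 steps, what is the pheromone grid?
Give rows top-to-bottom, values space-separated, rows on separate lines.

After step 1: ants at (1,4),(2,4)
  2 0 0 0 0
  0 0 0 0 1
  0 0 0 0 1
  0 0 0 0 0
After step 2: ants at (2,4),(1,4)
  1 0 0 0 0
  0 0 0 0 2
  0 0 0 0 2
  0 0 0 0 0
After step 3: ants at (1,4),(2,4)
  0 0 0 0 0
  0 0 0 0 3
  0 0 0 0 3
  0 0 0 0 0

0 0 0 0 0
0 0 0 0 3
0 0 0 0 3
0 0 0 0 0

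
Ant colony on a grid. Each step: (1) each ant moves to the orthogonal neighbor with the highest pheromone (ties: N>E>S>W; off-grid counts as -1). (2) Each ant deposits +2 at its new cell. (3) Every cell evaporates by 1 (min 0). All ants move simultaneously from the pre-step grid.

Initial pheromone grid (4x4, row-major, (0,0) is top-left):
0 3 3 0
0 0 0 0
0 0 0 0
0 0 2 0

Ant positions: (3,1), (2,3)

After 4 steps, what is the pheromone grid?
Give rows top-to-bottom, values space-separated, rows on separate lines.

After step 1: ants at (3,2),(1,3)
  0 2 2 0
  0 0 0 1
  0 0 0 0
  0 0 3 0
After step 2: ants at (2,2),(0,3)
  0 1 1 1
  0 0 0 0
  0 0 1 0
  0 0 2 0
After step 3: ants at (3,2),(0,2)
  0 0 2 0
  0 0 0 0
  0 0 0 0
  0 0 3 0
After step 4: ants at (2,2),(0,3)
  0 0 1 1
  0 0 0 0
  0 0 1 0
  0 0 2 0

0 0 1 1
0 0 0 0
0 0 1 0
0 0 2 0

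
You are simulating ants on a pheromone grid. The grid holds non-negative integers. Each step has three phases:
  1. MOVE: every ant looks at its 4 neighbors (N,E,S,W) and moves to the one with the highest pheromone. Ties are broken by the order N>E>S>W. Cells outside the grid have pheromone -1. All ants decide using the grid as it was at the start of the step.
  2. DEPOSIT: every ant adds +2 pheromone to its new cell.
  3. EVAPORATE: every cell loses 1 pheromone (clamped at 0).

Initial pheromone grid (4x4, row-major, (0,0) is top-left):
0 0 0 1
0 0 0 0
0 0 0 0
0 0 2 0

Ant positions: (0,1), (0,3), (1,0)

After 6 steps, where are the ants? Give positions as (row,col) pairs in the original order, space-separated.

Step 1: ant0:(0,1)->E->(0,2) | ant1:(0,3)->S->(1,3) | ant2:(1,0)->N->(0,0)
  grid max=1 at (0,0)
Step 2: ant0:(0,2)->E->(0,3) | ant1:(1,3)->N->(0,3) | ant2:(0,0)->E->(0,1)
  grid max=3 at (0,3)
Step 3: ant0:(0,3)->S->(1,3) | ant1:(0,3)->S->(1,3) | ant2:(0,1)->E->(0,2)
  grid max=3 at (1,3)
Step 4: ant0:(1,3)->N->(0,3) | ant1:(1,3)->N->(0,3) | ant2:(0,2)->E->(0,3)
  grid max=7 at (0,3)
Step 5: ant0:(0,3)->S->(1,3) | ant1:(0,3)->S->(1,3) | ant2:(0,3)->S->(1,3)
  grid max=7 at (1,3)
Step 6: ant0:(1,3)->N->(0,3) | ant1:(1,3)->N->(0,3) | ant2:(1,3)->N->(0,3)
  grid max=11 at (0,3)

(0,3) (0,3) (0,3)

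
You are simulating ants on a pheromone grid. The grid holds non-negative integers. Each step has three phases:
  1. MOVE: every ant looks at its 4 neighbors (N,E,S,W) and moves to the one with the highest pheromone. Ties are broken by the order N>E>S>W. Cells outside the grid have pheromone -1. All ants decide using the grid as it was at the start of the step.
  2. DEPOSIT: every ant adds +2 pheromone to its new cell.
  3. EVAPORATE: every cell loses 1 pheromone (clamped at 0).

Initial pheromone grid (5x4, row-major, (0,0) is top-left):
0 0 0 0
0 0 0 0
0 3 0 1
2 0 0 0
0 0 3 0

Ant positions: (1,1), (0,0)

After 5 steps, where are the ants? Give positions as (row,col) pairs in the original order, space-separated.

Step 1: ant0:(1,1)->S->(2,1) | ant1:(0,0)->E->(0,1)
  grid max=4 at (2,1)
Step 2: ant0:(2,1)->N->(1,1) | ant1:(0,1)->E->(0,2)
  grid max=3 at (2,1)
Step 3: ant0:(1,1)->S->(2,1) | ant1:(0,2)->E->(0,3)
  grid max=4 at (2,1)
Step 4: ant0:(2,1)->N->(1,1) | ant1:(0,3)->S->(1,3)
  grid max=3 at (2,1)
Step 5: ant0:(1,1)->S->(2,1) | ant1:(1,3)->N->(0,3)
  grid max=4 at (2,1)

(2,1) (0,3)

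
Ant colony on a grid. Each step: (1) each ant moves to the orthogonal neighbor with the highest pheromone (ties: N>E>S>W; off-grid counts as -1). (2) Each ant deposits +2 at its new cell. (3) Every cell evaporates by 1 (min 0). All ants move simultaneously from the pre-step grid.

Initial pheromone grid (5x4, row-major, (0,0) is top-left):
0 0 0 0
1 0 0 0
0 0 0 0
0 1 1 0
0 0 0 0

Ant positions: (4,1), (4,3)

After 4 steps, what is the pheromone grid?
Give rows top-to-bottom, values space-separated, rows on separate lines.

After step 1: ants at (3,1),(3,3)
  0 0 0 0
  0 0 0 0
  0 0 0 0
  0 2 0 1
  0 0 0 0
After step 2: ants at (2,1),(2,3)
  0 0 0 0
  0 0 0 0
  0 1 0 1
  0 1 0 0
  0 0 0 0
After step 3: ants at (3,1),(1,3)
  0 0 0 0
  0 0 0 1
  0 0 0 0
  0 2 0 0
  0 0 0 0
After step 4: ants at (2,1),(0,3)
  0 0 0 1
  0 0 0 0
  0 1 0 0
  0 1 0 0
  0 0 0 0

0 0 0 1
0 0 0 0
0 1 0 0
0 1 0 0
0 0 0 0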